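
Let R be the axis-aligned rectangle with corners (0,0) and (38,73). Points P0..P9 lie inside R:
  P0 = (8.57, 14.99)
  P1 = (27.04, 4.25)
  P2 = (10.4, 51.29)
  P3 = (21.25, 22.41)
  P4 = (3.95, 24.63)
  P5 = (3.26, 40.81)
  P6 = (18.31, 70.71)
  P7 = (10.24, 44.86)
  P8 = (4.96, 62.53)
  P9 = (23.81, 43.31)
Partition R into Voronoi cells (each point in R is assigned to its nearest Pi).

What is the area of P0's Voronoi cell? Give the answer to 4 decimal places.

Area of P0's cell: 320.1543

1. box [0,38]×[0,73]: [(0, 0) (38, 0) (38, 73) (0, 73)]
2. ⊥bis P0·P1 via (17.805,9.62): [(0, 0) (12.2111, 0) (38, 44.3501) (38, 73) (0, 73)]  |A|=2202.13
3. ⊥bis P0·P2 via (9.485,33.14): [(0, 33.6182) (0, 0) (12.2111, 0) (30.855, 32.0627)]  |A|=714.4057
4. ⊥bis P0·P3 via (14.91,18.7): [(6.3681, 33.2971) (0, 33.6182) (0, 0) (12.2111, 0) (19.0104, 11.6929)]  |A|=457.6987
5. ⊥bis P0·P4 via (6.26,19.81): [(12.5082, 22.8045) (0, 16.8099) (0, 0) (12.2111, 0) (19.0104, 11.6929)]  |A|=320.1543
6. ⊥bis P0·P5 via (5.915,27.9): [(12.5082, 22.8045) (0, 16.8099) (0, 0) (12.2111, 0) (19.0104, 11.6929)]  |A|=320.1543
7. ⊥bis P0·P6 via (13.44,42.85): [(12.5082, 22.8045) (0, 16.8099) (0, 0) (12.2111, 0) (19.0104, 11.6929)]  |A|=320.1543
8. ⊥bis P0·P7 via (9.405,29.925): [(12.5082, 22.8045) (0, 16.8099) (0, 0) (12.2111, 0) (19.0104, 11.6929)]  |A|=320.1543
9. ⊥bis P0·P8 via (6.765,38.76): [(12.5082, 22.8045) (0, 16.8099) (0, 0) (12.2111, 0) (19.0104, 11.6929)]  |A|=320.1543
10. ⊥bis P0·P9 via (16.19,29.15): [(12.5082, 22.8045) (0, 16.8099) (0, 0) (12.2111, 0) (19.0104, 11.6929)]  |A|=320.1543
11. canonical 5-gon: [(12.5082, 22.8045) (0, 16.8099) (0, 0) (12.2111, 0) (19.0104, 11.6929)]
12. shoelace: 320.1543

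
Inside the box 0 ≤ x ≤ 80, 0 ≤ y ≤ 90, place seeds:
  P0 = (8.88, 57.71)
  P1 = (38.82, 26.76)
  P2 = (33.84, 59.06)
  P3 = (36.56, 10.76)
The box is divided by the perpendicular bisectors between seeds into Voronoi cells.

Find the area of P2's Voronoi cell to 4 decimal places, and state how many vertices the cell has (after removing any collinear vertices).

Area of P2's cell: 2650.1666 (4 vertices)

1. box [0,80]×[0,90]: [(0, 0) (80, 0) (80, 90) (0, 90)]
2. ⊥bis P2·P0 via (21.36,58.385): [(24.5178, 0) (80, 0) (80, 90) (19.6501, 90)]  |A|=5212.4447
3. ⊥bis P2·P1 via (36.33,42.91): [(22.3139, 40.749) (80, 49.643) (80, 90) (19.6501, 90)]  |A|=2650.1666
4. ⊥bis P2·P3 via (35.2,34.91): [(22.3139, 40.749) (80, 49.643) (80, 90) (19.6501, 90)]  |A|=2650.1666
5. canonical 4-gon: [(22.3139, 40.749) (80, 49.643) (80, 90) (19.6501, 90)]
6. shoelace: 2650.1666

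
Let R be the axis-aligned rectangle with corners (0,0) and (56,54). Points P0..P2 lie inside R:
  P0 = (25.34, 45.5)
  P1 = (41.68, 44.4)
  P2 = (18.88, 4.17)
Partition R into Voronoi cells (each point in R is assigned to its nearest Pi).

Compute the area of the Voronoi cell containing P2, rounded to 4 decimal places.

1. box [0,56]×[0,54]: [(0, 0) (56, 0) (56, 54) (0, 54)]
2. ⊥bis P2·P0 via (22.11,24.835): [(0, 28.2909) (0, 0) (56, 0) (56, 19.5379)]  |A|=1339.205
3. ⊥bis P2·P1 via (30.28,24.285): [(32.0513, 23.2812) (0, 28.2909) (0, 0) (56, 0) (56, 9.7084)]  |A|=1221.5033
4. canonical 5-gon: [(32.0513, 23.2812) (0, 28.2909) (0, 0) (56, 0) (56, 9.7084)]
5. shoelace: 1221.5033

Area of P2's cell: 1221.5033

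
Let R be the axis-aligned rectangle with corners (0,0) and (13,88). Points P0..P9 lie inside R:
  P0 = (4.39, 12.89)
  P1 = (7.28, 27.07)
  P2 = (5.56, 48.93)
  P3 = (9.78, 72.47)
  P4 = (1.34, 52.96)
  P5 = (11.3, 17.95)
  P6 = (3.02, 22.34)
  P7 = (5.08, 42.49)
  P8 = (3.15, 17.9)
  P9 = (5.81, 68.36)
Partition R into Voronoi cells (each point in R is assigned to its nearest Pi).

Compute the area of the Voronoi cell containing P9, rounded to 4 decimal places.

Area of P9's cell: 153.4060

1. box [0,13]×[0,88]: [(0, 0) (13, 0) (13, 88) (0, 88)]
2. ⊥bis P9·P0 via (5.1,40.625): [(0, 40.7556) (13, 40.4228) (13, 88) (0, 88)]  |A|=616.3409
3. ⊥bis P9·P1 via (6.545,47.715): [(0, 47.482) (13, 47.9448) (13, 88) (0, 88)]  |A|=523.7258
4. ⊥bis P9·P2 via (5.685,58.645): [(0, 58.7181) (13, 58.5509) (13, 88) (0, 88)]  |A|=381.7513
5. ⊥bis P9·P3 via (7.795,70.415): [(0, 77.9445) (0, 58.7181) (13, 58.5509) (13, 65.3873)]  |A|=169.4079
6. ⊥bis P9·P4 via (3.575,60.66): [(0, 77.9445) (0, 61.6977) (10.7412, 58.5799) (13, 58.5509) (13, 65.3873)]  |A|=153.406
7. ⊥bis P9·P5 via (8.555,43.155): [(0, 77.9445) (0, 61.6977) (10.7412, 58.5799) (13, 58.5509) (13, 65.3873)]  |A|=153.406
8. ⊥bis P9·P6 via (4.415,45.35): [(0, 77.9445) (0, 61.6977) (10.7412, 58.5799) (13, 58.5509) (13, 65.3873)]  |A|=153.406
9. ⊥bis P9·P7 via (5.445,55.425): [(0, 77.9445) (0, 61.6977) (10.7412, 58.5799) (13, 58.5509) (13, 65.3873)]  |A|=153.406
10. ⊥bis P9·P8 via (4.48,43.13): [(0, 77.9445) (0, 61.6977) (10.7412, 58.5799) (13, 58.5509) (13, 65.3873)]  |A|=153.406
11. canonical 5-gon: [(0, 77.9445) (0, 61.6977) (10.7412, 58.5799) (13, 58.5509) (13, 65.3873)]
12. shoelace: 153.406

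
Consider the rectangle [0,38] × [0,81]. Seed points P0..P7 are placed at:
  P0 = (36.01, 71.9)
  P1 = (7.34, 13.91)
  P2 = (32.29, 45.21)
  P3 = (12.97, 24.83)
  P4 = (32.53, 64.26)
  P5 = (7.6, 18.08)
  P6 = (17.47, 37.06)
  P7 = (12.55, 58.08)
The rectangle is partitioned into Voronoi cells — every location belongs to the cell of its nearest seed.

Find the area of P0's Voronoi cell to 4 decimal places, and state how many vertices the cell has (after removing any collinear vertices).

Area of P0's cell: 209.6992 (4 vertices)

1. box [0,38]×[0,81]: [(0, 0) (38, 0) (38, 81) (0, 81)]
2. ⊥bis P0·P1 via (21.675,42.905): [(0, 53.621) (38, 34.834) (38, 81) (0, 81)]  |A|=1397.3547
3. ⊥bis P0·P2 via (34.15,58.555): [(0, 63.3148) (38, 58.0184) (38, 81) (0, 81)]  |A|=772.6701
4. ⊥bis P0·P3 via (24.49,48.365): [(0, 63.3148) (38, 58.0184) (38, 81) (0, 81)]  |A|=772.6701
5. ⊥bis P0·P4 via (34.27,68.08): [(38, 66.381) (38, 81) (5.9054, 81)]  |A|=234.5955
6. ⊥bis P0·P5 via (21.805,44.99): [(38, 66.381) (38, 81) (5.9054, 81)]  |A|=234.5955
7. ⊥bis P0·P6 via (26.74,54.48): [(38, 66.381) (38, 81) (5.9054, 81)]  |A|=234.5955
8. ⊥bis P0·P7 via (24.28,64.99): [(18.1285, 75.4324) (38, 66.381) (38, 81) (14.8487, 81)]  |A|=209.6992
9. canonical 4-gon: [(18.1285, 75.4324) (38, 66.381) (38, 81) (14.8487, 81)]
10. shoelace: 209.6992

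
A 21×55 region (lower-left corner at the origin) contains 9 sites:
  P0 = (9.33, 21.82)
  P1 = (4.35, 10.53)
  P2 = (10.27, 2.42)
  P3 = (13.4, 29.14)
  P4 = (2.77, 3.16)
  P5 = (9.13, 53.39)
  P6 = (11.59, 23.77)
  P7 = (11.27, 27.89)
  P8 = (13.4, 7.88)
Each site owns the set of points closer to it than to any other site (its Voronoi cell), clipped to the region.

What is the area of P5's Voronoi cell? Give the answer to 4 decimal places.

1. box [0,21]×[0,55]: [(0, 0) (21, 0) (21, 55) (0, 55)]
2. ⊥bis P5·P0 via (9.23,37.605): [(0, 37.5465) (21, 37.6796) (21, 55) (0, 55)]  |A|=365.126
3. ⊥bis P5·P1 via (6.74,31.96): [(0, 37.5465) (21, 37.6796) (21, 55) (0, 55)]  |A|=365.126
4. ⊥bis P5·P2 via (9.7,27.905): [(0, 37.5465) (21, 37.6796) (21, 55) (0, 55)]  |A|=365.126
5. ⊥bis P5·P3 via (11.265,41.265): [(0, 39.2814) (21, 42.9792) (21, 55) (0, 55)]  |A|=291.2638
6. ⊥bis P5·P4 via (5.95,28.275): [(0, 39.2814) (21, 42.9792) (21, 55) (0, 55)]  |A|=291.2638
7. ⊥bis P5·P6 via (10.36,38.58): [(0, 39.2814) (21, 42.9792) (21, 55) (0, 55)]  |A|=291.2638
8. ⊥bis P5·P7 via (10.2,40.64): [(0, 39.784) (5.4532, 40.2416) (21, 42.9792) (21, 55) (0, 55)]  |A|=289.8935
9. ⊥bis P5·P8 via (11.265,30.635): [(0, 39.784) (5.4532, 40.2416) (21, 42.9792) (21, 55) (0, 55)]  |A|=289.8935
10. canonical 5-gon: [(0, 39.784) (5.4532, 40.2416) (21, 42.9792) (21, 55) (0, 55)]
11. shoelace: 289.8935

Area of P5's cell: 289.8935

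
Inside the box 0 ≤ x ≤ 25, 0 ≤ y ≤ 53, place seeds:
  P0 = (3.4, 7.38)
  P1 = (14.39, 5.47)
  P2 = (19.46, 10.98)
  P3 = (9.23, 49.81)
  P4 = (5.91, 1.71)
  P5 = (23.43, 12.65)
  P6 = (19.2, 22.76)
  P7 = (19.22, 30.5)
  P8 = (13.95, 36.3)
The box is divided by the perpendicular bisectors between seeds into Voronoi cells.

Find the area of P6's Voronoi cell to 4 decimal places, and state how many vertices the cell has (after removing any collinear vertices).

Area of P6's cell: 180.0229 (6 vertices)

1. box [0,25]×[0,53]: [(0, 0) (25, 0) (25, 53) (0, 53)]
2. ⊥bis P6·P0 via (11.3,15.07): [(0, 26.6786) (25, 0.9959) (25, 53) (0, 53)]  |A|=979.0692
3. ⊥bis P6·P1 via (16.795,14.115): [(0, 26.6786) (10.5342, 15.8567) (25, 11.8324) (25, 53) (0, 53)]  |A|=900.6896
4. ⊥bis P6·P2 via (19.33,16.87): [(0, 26.6786) (9.7536, 16.6586) (25, 16.9951) (25, 53) (0, 53)]  |A|=857.1036
5. ⊥bis P6·P3 via (14.215,36.285): [(0, 31.0457) (0, 26.6786) (9.7536, 16.6586) (25, 16.9951) (25, 40.2601)]  |A|=423.4259
6. ⊥bis P6·P4 via (12.555,12.235): [(0, 31.0457) (0, 26.6786) (9.7536, 16.6586) (25, 16.9951) (25, 40.2601)]  |A|=423.4259
7. ⊥bis P6·P5 via (21.315,17.705): [(0, 31.0457) (0, 26.6786) (9.7536, 16.6586) (19.3187, 16.8698) (25, 19.2468) (25, 40.2601)]  |A|=417.0297
8. ⊥bis P6·P7 via (19.21,26.63): [(0, 26.6796) (0, 26.6786) (9.7536, 16.6586) (19.3187, 16.8698) (25, 19.2468) (25, 26.615)]  |A|=191.8909
9. ⊥bis P6·P8 via (16.575,29.53): [(9.1627, 26.656) (2.5267, 24.0829) (9.7536, 16.6586) (19.3187, 16.8698) (25, 19.2468) (25, 26.615)]  |A|=180.0229
10. canonical 6-gon: [(9.1627, 26.656) (2.5267, 24.0829) (9.7536, 16.6586) (19.3187, 16.8698) (25, 19.2468) (25, 26.615)]
11. shoelace: 180.0229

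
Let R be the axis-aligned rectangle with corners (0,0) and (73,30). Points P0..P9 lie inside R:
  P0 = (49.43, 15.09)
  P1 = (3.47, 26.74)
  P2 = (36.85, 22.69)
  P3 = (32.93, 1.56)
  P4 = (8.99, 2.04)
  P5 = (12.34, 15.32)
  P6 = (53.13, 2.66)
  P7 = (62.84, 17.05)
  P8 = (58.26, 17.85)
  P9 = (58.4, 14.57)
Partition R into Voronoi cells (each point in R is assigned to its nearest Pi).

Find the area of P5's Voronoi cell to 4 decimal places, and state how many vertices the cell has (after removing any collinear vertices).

1. box [0,73]×[0,30]: [(0, 0) (73, 0) (73, 30) (0, 30)]
2. ⊥bis P5·P0 via (30.885,15.205): [(0, 0) (30.7907, 0) (30.9767, 30) (0, 30)]  |A|=926.5119
3. ⊥bis P5·P1 via (7.905,21.03): [(0, 14.8901) (0, 0) (30.7907, 0) (30.9767, 30) (19.4537, 30)]  |A|=779.54
4. ⊥bis P5·P2 via (24.595,19.005): [(0, 14.8901) (0, 0) (30.3097, 0) (21.2889, 30) (19.4537, 30)]  |A|=627.0065
5. ⊥bis P5·P3 via (22.635,8.44): [(0, 14.8901) (0, 0) (16.9947, 0) (26.1778, 13.7413) (21.2889, 30) (19.4537, 30)]  |A|=535.5239
6. ⊥bis P5·P4 via (10.665,8.68): [(0, 14.8901) (0, 11.3703) (21.0454, 6.0614) (26.1778, 13.7413) (21.2889, 30) (19.4537, 30)]  |A|=364.3708
7. ⊥bis P5·P6 via (32.735,8.99): [(0, 14.8901) (0, 11.3703) (21.0454, 6.0614) (26.1778, 13.7413) (21.2889, 30) (19.4537, 30)]  |A|=364.3708
8. ⊥bis P5·P7 via (37.59,16.185): [(0, 14.8901) (0, 11.3703) (21.0454, 6.0614) (26.1778, 13.7413) (21.2889, 30) (19.4537, 30)]  |A|=364.3708
9. ⊥bis P5·P8 via (35.3,16.585): [(0, 14.8901) (0, 11.3703) (21.0454, 6.0614) (26.1778, 13.7413) (21.2889, 30) (19.4537, 30)]  |A|=364.3708
10. ⊥bis P5·P9 via (35.37,14.945): [(0, 14.8901) (0, 11.3703) (21.0454, 6.0614) (26.1778, 13.7413) (21.2889, 30) (19.4537, 30)]  |A|=364.3708
11. canonical 6-gon: [(0, 14.8901) (0, 11.3703) (21.0454, 6.0614) (26.1778, 13.7413) (21.2889, 30) (19.4537, 30)]
12. shoelace: 364.3708

Area of P5's cell: 364.3708 (6 vertices)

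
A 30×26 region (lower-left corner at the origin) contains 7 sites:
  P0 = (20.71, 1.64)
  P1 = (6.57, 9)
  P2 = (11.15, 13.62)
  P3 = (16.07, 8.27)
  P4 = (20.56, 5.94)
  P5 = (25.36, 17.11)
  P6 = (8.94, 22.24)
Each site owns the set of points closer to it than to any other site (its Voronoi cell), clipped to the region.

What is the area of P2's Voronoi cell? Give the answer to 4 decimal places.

1. box [0,30]×[0,26]: [(0, 0) (30, 0) (30, 26) (0, 26)]
2. ⊥bis P2·P0 via (15.93,7.63): [(0, 0) (6.3686, 0) (30, 18.8578) (30, 26) (0, 26)]  |A|=557.1813
3. ⊥bis P2·P1 via (8.86,11.31): [(0, 20.0933) (14.0697, 6.1455) (30, 18.8578) (30, 26) (0, 26)]  |A|=396.2597
4. ⊥bis P2·P3 via (13.61,10.945): [(0, 20.0933) (11.3369, 8.8546) (29.9808, 26) (0, 26)]  |A|=290.4985
5. ⊥bis P2·P4 via (15.855,9.78): [(0, 20.0933) (11.3369, 8.8546) (26.4218, 22.727) (29.093, 26) (0, 26)]  |A|=289.0456
6. ⊥bis P2·P5 via (18.255,15.365): [(0, 20.0933) (11.3369, 8.8546) (18.2847, 15.244) (15.643, 26) (0, 26)]  |A|=213.39
7. ⊥bis P2·P6 via (10.045,17.93): [(3.7978, 16.3283) (11.3369, 8.8546) (18.2847, 15.244) (17.176, 19.7583)]  |A|=82.1461
8. canonical 4-gon: [(3.7978, 16.3283) (11.3369, 8.8546) (18.2847, 15.244) (17.176, 19.7583)]
9. shoelace: 82.1461

Area of P2's cell: 82.1461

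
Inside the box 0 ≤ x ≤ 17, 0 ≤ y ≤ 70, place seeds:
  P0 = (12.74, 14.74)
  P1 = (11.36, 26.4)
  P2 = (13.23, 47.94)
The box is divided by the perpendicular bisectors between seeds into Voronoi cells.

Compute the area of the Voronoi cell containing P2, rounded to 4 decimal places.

1. box [0,17]×[0,70]: [(0, 0) (17, 0) (17, 70) (0, 70)]
2. ⊥bis P2·P0 via (12.985,31.34): [(0, 31.5316) (17, 31.2807) (17, 70) (0, 70)]  |A|=656.0947
3. ⊥bis P2·P1 via (12.295,37.17): [(0, 38.2374) (17, 36.7615) (17, 70) (0, 70)]  |A|=552.5091
4. canonical 4-gon: [(0, 38.2374) (17, 36.7615) (17, 70) (0, 70)]
5. shoelace: 552.5091

Area of P2's cell: 552.5091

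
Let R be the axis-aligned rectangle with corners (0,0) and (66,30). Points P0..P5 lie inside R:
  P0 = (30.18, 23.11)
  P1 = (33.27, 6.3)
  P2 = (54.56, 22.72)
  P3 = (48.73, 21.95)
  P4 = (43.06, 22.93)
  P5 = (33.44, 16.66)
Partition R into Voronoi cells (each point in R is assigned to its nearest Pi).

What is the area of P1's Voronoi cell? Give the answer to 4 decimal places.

1. box [0,66]×[0,30]: [(0, 0) (66, 0) (66, 30) (0, 30)]
2. ⊥bis P1·P0 via (31.725,14.705): [(0, 8.8733) (0, 0) (66, 0) (66, 21.0054)]  |A|=985.9984
3. ⊥bis P1·P2 via (43.915,14.51): [(42.2697, 16.6433) (0, 8.8733) (0, 0) (55.1059, 0)]  |A|=646.1089
4. ⊥bis P1·P3 via (41,14.125): [(54.4893, 0.7995) (39.0499, 16.0515) (0, 8.8733) (0, 0) (55.1059, 0)]  |A|=616.9857
5. ⊥bis P1·P4 via (38.165,14.615): [(54.4893, 0.7995) (43.9535, 11.2073) (36.5161, 15.5857) (0, 8.8733) (0, 0) (55.1059, 0)]  |A|=609.7068
6. ⊥bis P1·P5 via (33.355,11.48): [(54.4893, 0.7995) (43.9535, 11.2073) (43.7809, 11.3089) (15.752, 11.7689) (0, 8.8733) (0, 0) (55.1059, 0)]  |A|=551.4406
7. canonical 7-gon: [(54.4893, 0.7995) (43.9535, 11.2073) (43.7809, 11.3089) (15.752, 11.7689) (0, 8.8733) (0, 0) (55.1059, 0)]
8. shoelace: 551.4406

Area of P1's cell: 551.4406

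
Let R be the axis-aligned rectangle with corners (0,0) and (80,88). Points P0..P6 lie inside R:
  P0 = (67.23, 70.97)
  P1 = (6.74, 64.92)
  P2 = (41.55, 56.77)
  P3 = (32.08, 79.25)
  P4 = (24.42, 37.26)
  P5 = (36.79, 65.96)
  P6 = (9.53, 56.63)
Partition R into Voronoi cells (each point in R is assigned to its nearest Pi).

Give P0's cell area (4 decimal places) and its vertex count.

1. box [0,80]×[0,88]: [(0, 0) (80, 0) (80, 88) (0, 88)]
2. ⊥bis P0·P1 via (36.985,67.945): [(43.7806, 0) (80, 0) (80, 88) (34.9792, 88)]  |A|=3574.5692
3. ⊥bis P0·P2 via (54.39,63.87): [(80, 17.5556) (80, 88) (41.0471, 88)]  |A|=1372.0077
4. ⊥bis P0·P3 via (49.655,75.11): [(49.2128, 73.2327) (80, 17.5556) (80, 88) (52.6914, 88)]  |A|=1286.0304
5. ⊥bis P0·P4 via (45.825,54.115): [(49.2128, 73.2327) (80, 17.5556) (80, 88) (52.6914, 88)]  |A|=1286.0304
6. ⊥bis P0·P5 via (52.01,68.465): [(50.3975, 78.2621) (52.0782, 68.0508) (80, 17.5556) (80, 88) (52.6914, 88)]  |A|=1275.7553
7. ⊥bis P0·P6 via (38.38,63.8): [(50.3975, 78.2621) (52.0782, 68.0508) (80, 17.5556) (80, 88) (52.6914, 88)]  |A|=1275.7553
8. canonical 5-gon: [(50.3975, 78.2621) (52.0782, 68.0508) (80, 17.5556) (80, 88) (52.6914, 88)]
9. shoelace: 1275.7553

Area of P0's cell: 1275.7553 (5 vertices)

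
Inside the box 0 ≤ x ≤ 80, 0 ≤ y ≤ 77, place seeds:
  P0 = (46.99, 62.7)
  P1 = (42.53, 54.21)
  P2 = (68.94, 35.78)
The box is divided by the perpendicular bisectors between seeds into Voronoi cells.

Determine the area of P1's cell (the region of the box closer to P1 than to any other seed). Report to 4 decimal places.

Area of P1's cell: 3037.7967

1. box [0,80]×[0,77]: [(0, 0) (80, 0) (80, 77) (0, 77)]
2. ⊥bis P1·P0 via (44.76,58.455): [(0, 0) (80, 0) (80, 39.9426) (9.458, 77) (0, 77)]  |A|=4852.9474
3. ⊥bis P1·P2 via (55.735,44.995): [(0, 0) (24.3356, 0) (59.6642, 50.6255) (9.458, 77) (0, 77)]  |A|=3037.7967
4. canonical 5-gon: [(0, 0) (24.3356, 0) (59.6642, 50.6255) (9.458, 77) (0, 77)]
5. shoelace: 3037.7967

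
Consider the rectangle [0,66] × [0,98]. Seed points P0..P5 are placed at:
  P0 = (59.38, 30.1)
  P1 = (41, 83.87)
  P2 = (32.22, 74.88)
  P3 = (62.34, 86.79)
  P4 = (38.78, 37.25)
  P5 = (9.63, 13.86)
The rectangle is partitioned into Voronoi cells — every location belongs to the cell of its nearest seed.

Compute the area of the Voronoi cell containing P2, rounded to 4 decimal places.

Area of P2's cell: 1693.8954

1. box [0,66]×[0,98]: [(0, 0) (66, 0) (66, 98) (0, 98)]
2. ⊥bis P2·P0 via (45.8,52.49): [(0, 24.7113) (66, 64.7417) (66, 98) (0, 98)]  |A|=3516.0487
3. ⊥bis P2·P1 via (36.61,79.375): [(0, 24.7113) (57.1126, 59.3513) (17.5395, 98) (0, 98)]  |A|=2431.7924
4. ⊥bis P2·P3 via (47.28,80.835): [(0, 24.7113) (56.0338, 58.697) (54.9335, 61.4795) (17.5395, 98) (0, 98)]  |A|=2429.9315
5. ⊥bis P2·P4 via (35.5,56.065): [(0, 49.8763) (55.6832, 59.5835) (54.9335, 61.4795) (17.5395, 98) (0, 98)]  |A|=1698.5037
6. ⊥bis P2·P5 via (20.925,44.37): [(0, 52.1166) (4.1141, 50.5935) (55.6832, 59.5835) (54.9335, 61.4795) (17.5395, 98) (0, 98)]  |A|=1693.8954
7. canonical 6-gon: [(0, 52.1166) (4.1141, 50.5935) (55.6832, 59.5835) (54.9335, 61.4795) (17.5395, 98) (0, 98)]
8. shoelace: 1693.8954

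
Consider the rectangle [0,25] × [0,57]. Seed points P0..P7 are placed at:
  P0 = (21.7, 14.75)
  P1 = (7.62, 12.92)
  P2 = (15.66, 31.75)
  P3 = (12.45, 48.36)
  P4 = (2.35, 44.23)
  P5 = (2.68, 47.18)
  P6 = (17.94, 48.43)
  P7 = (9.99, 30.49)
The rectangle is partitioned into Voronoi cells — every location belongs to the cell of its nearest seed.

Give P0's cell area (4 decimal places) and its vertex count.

1. box [0,25]×[0,57]: [(0, 0) (25, 0) (25, 57) (0, 57)]
2. ⊥bis P0·P1 via (14.66,13.835): [(16.4582, 0) (25, 0) (25, 57) (9.0498, 57)]  |A|=698.0239
3. ⊥bis P0·P2 via (18.68,23.25): [(13.6678, 21.4692) (16.4582, 0) (25, 0) (25, 25.4955)]  |A|=236.1534
4. ⊥bis P0·P3 via (17.075,31.555): [(13.6678, 21.4692) (16.4582, 0) (25, 0) (25, 25.4955)]  |A|=236.1534
5. ⊥bis P0·P4 via (12.025,29.49): [(13.6678, 21.4692) (16.4582, 0) (25, 0) (25, 25.4955)]  |A|=236.1534
6. ⊥bis P0·P5 via (12.19,30.965): [(13.6678, 21.4692) (16.4582, 0) (25, 0) (25, 25.4955)]  |A|=236.1534
7. ⊥bis P0·P6 via (19.82,31.59): [(13.6678, 21.4692) (16.4582, 0) (25, 0) (25, 25.4955)]  |A|=236.1534
8. ⊥bis P0·P7 via (15.845,22.62): [(14.8744, 21.8979) (13.7234, 21.0416) (16.4582, 0) (25, 0) (25, 25.4955)]  |A|=235.8835
9. canonical 5-gon: [(14.8744, 21.8979) (13.7234, 21.0416) (16.4582, 0) (25, 0) (25, 25.4955)]
10. shoelace: 235.8835

Area of P0's cell: 235.8835 (5 vertices)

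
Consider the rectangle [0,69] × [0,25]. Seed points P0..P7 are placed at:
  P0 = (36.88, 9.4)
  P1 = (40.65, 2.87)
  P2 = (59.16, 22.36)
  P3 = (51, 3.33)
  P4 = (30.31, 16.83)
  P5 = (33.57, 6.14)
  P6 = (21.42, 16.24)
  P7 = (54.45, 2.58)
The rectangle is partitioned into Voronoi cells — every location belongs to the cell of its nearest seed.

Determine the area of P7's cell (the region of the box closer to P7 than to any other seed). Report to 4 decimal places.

1. box [0,69]×[0,25]: [(0, 0) (69, 0) (69, 25) (0, 25)]
2. ⊥bis P7·P0 via (45.665,5.99): [(43.3399, 0) (69, 0) (69, 25) (53.044, 25)]  |A|=520.2017
3. ⊥bis P7·P1 via (47.55,2.725): [(47.7304, 11.3111) (47.4927, 0) (69, 0) (69, 25) (53.044, 25)]  |A|=496.7153
4. ⊥bis P7·P2 via (56.805,12.47): [(48.91, 14.3499) (47.7304, 11.3111) (47.4927, 0) (69, 0) (69, 9.5661)]  |A|=256.7158
5. ⊥bis P7·P3 via (52.725,2.955): [(54.8925, 12.9254) (52.0826, 0) (69, 0) (69, 9.5661)]  |A|=176.8093
6. ⊥bis P7·P4 via (42.38,9.705): [(54.8925, 12.9254) (52.0826, 0) (69, 0) (69, 9.5661)]  |A|=176.8093
7. ⊥bis P7·P5 via (44.01,4.36): [(54.8925, 12.9254) (52.0826, 0) (69, 0) (69, 9.5661)]  |A|=176.8093
8. ⊥bis P7·P6 via (37.935,9.41): [(54.8925, 12.9254) (52.0826, 0) (69, 0) (69, 9.5661)]  |A|=176.8093
9. canonical 4-gon: [(54.8925, 12.9254) (52.0826, 0) (69, 0) (69, 9.5661)]
10. shoelace: 176.8093

Area of P7's cell: 176.8093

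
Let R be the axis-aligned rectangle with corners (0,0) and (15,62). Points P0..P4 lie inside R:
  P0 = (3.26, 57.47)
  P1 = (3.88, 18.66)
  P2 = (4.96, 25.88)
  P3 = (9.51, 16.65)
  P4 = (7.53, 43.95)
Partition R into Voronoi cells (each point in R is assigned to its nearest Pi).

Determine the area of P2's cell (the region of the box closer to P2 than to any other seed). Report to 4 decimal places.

1. box [0,15]×[0,62]: [(0, 0) (15, 0) (15, 62) (0, 62)]
2. ⊥bis P2·P0 via (4.11,41.675): [(0, 41.4538) (0, 0) (15, 0) (15, 42.261)]  |A|=627.8615
3. ⊥bis P2·P1 via (4.42,22.27): [(0, 41.4538) (0, 22.9312) (15, 20.6874) (15, 42.261)]  |A|=300.7223
4. ⊥bis P2·P3 via (7.235,21.265): [(0, 41.4538) (0, 22.9312) (8.1438, 21.713) (15, 25.0928) (15, 42.261)]  |A|=285.62
5. ⊥bis P2·P4 via (6.245,34.915): [(0, 35.8032) (0, 22.9312) (8.1438, 21.713) (15, 25.0928) (15, 33.6698)]  |A|=178.8061
6. canonical 5-gon: [(0, 35.8032) (0, 22.9312) (8.1438, 21.713) (15, 25.0928) (15, 33.6698)]
7. shoelace: 178.8061

Area of P2's cell: 178.8061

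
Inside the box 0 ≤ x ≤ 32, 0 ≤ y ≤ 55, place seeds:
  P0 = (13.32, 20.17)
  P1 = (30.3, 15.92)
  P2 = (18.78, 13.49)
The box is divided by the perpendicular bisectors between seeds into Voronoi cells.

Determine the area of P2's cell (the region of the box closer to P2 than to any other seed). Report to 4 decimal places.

1. box [0,32]×[0,55]: [(0, 0) (32, 0) (32, 55) (0, 55)]
2. ⊥bis P2·P0 via (16.05,16.83): [(0, 3.7113) (0, 0) (32, 0) (32, 29.867)]  |A|=537.2522
3. ⊥bis P2·P1 via (24.54,14.705): [(22.9092, 22.4364) (0, 3.7113) (0, 0) (27.6418, 0)]  |A|=352.6033
4. canonical 4-gon: [(22.9092, 22.4364) (0, 3.7113) (0, 0) (27.6418, 0)]
5. shoelace: 352.6033

Area of P2's cell: 352.6033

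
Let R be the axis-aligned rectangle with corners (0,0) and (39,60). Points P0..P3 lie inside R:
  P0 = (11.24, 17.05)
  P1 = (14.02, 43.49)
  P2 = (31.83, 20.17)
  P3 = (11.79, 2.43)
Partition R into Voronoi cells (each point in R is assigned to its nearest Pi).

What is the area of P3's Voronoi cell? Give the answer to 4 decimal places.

1. box [0,39]×[0,60]: [(0, 0) (39, 0) (39, 60) (0, 60)]
2. ⊥bis P3·P0 via (11.515,9.74): [(0, 9.3068) (0, 0) (39, 0) (39, 10.774)]  |A|=391.5753
3. ⊥bis P3·P1 via (12.905,22.96): [(0, 9.3068) (0, 0) (39, 0) (39, 10.774)]  |A|=391.5753
4. ⊥bis P3·P2 via (21.81,11.3): [(22.8147, 10.1651) (0, 9.3068) (0, 0) (31.8131, 0)]  |A|=267.8573
5. canonical 4-gon: [(22.8147, 10.1651) (0, 9.3068) (0, 0) (31.8131, 0)]
6. shoelace: 267.8573

Area of P3's cell: 267.8573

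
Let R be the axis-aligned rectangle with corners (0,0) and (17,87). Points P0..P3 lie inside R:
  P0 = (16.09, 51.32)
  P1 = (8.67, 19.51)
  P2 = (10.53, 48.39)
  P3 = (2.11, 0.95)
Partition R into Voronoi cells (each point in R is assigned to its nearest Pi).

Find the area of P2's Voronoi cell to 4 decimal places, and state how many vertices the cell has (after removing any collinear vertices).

Area of P2's cell: 424.3483 (4 vertices)

1. box [0,17]×[0,87]: [(0, 0) (17, 0) (17, 87) (0, 87)]
2. ⊥bis P2·P0 via (13.31,49.855): [(0, 75.1122) (0, 0) (17, 0) (17, 42.8528)]  |A|=1002.7026
3. ⊥bis P2·P1 via (9.6,33.95): [(0, 75.1122) (0, 34.5683) (17, 33.4734) (17, 42.8528)]  |A|=424.3483
4. ⊥bis P2·P3 via (6.32,24.67): [(0, 75.1122) (0, 34.5683) (17, 33.4734) (17, 42.8528)]  |A|=424.3483
5. canonical 4-gon: [(0, 75.1122) (0, 34.5683) (17, 33.4734) (17, 42.8528)]
6. shoelace: 424.3483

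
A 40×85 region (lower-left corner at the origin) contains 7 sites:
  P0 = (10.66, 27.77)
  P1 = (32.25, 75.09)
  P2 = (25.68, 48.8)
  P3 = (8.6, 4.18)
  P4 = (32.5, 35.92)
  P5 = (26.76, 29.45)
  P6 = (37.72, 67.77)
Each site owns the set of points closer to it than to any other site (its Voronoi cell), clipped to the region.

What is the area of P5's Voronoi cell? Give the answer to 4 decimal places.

Area of P5's cell: 510.9859

1. box [0,40]×[0,85]: [(0, 0) (40, 0) (40, 85) (0, 85)]
2. ⊥bis P5·P0 via (18.71,28.61): [(21.6954, 0) (40, 0) (40, 85) (12.8258, 85)]  |A|=1932.8483
3. ⊥bis P5·P1 via (29.505,52.27): [(16.0725, 53.8858) (21.6954, 0) (40, 0) (40, 51.0076)]  |A|=1103.4201
4. ⊥bis P5·P2 via (26.22,39.125): [(17.6626, 38.6474) (21.6954, 0) (40, 0) (40, 39.8941)]  |A|=799.2776
5. ⊥bis P5·P3 via (17.68,16.815): [(17.6626, 38.6474) (20.1241, 15.0586) (40, 0.775) (40, 39.8941)]  |A|=653.7549
6. ⊥bis P5·P4 via (29.63,32.685): [(22.5988, 38.9229) (17.6626, 38.6474) (20.1241, 15.0586) (40, 0.775) (40, 23.485)]  |A|=510.9859
7. ⊥bis P5·P6 via (32.24,48.61): [(22.5988, 38.9229) (17.6626, 38.6474) (20.1241, 15.0586) (40, 0.775) (40, 23.485)]  |A|=510.9859
8. canonical 5-gon: [(22.5988, 38.9229) (17.6626, 38.6474) (20.1241, 15.0586) (40, 0.775) (40, 23.485)]
9. shoelace: 510.9859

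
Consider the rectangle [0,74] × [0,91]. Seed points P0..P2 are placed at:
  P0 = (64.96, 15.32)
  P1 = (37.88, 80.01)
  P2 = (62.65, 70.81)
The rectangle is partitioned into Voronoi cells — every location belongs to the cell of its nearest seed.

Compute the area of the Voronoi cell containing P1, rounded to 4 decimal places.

Area of P1's cell: 2601.2735

1. box [0,74]×[0,91]: [(0, 0) (74, 0) (74, 91) (0, 91)]
2. ⊥bis P1·P0 via (51.42,47.665): [(0, 26.14) (74, 57.1173) (74, 91) (0, 91)]  |A|=3653.4823
3. ⊥bis P1·P2 via (50.265,75.41): [(0, 26.14) (37.8502, 41.9845) (56.0554, 91) (0, 91)]  |A|=2601.2735
4. canonical 4-gon: [(0, 26.14) (37.8502, 41.9845) (56.0554, 91) (0, 91)]
5. shoelace: 2601.2735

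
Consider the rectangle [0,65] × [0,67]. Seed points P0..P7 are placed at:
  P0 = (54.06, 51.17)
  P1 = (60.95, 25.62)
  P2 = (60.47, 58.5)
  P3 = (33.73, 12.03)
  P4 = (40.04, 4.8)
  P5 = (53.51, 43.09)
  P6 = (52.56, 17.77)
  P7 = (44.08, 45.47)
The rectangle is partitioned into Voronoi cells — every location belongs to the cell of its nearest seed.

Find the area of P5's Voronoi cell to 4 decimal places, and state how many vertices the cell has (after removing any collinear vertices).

1. box [0,65]×[0,67]: [(0, 0) (65, 0) (65, 67) (0, 67)]
2. ⊥bis P5·P0 via (53.785,47.13): [(0, 50.7911) (0, 0) (65, 0) (65, 46.3666)]  |A|=3157.6256
3. ⊥bis P5·P1 via (57.23,34.355): [(0, 50.7911) (0, 9.9823) (65, 37.664) (65, 46.3666)]  |A|=1609.12
4. ⊥bis P5·P2 via (56.99,50.795): [(0, 50.7911) (0, 9.9823) (65, 37.664) (65, 46.3666)]  |A|=1609.12
5. ⊥bis P5·P3 via (43.62,27.56): [(7.9954, 50.2469) (42.6801, 28.1586) (65, 37.664) (65, 46.3666)]  |A|=659.3943
6. ⊥bis P5·P4 via (46.775,23.945): [(7.9954, 50.2469) (42.6801, 28.1586) (65, 37.664) (65, 46.3666)]  |A|=659.3943
7. ⊥bis P5·P6 via (53.035,30.43): [(7.9954, 50.2469) (38.2418, 30.985) (48.4202, 30.6031) (65, 37.664) (65, 46.3666)]  |A|=645.8573
8. ⊥bis P5·P7 via (48.795,44.28): [(49.5864, 47.4158) (45.372, 30.7175) (48.4202, 30.6031) (65, 37.664) (65, 46.3666)]  |A|=228.0174
9. canonical 5-gon: [(49.5864, 47.4158) (45.372, 30.7175) (48.4202, 30.6031) (65, 37.664) (65, 46.3666)]
10. shoelace: 228.0174

Area of P5's cell: 228.0174 (5 vertices)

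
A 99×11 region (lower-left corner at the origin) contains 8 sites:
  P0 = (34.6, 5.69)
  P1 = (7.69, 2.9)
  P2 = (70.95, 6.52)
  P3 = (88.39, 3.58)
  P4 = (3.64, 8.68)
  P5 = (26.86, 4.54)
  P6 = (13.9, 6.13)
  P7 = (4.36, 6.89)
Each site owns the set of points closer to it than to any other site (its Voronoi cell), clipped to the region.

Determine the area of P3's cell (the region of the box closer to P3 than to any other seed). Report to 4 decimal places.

Area of P3's cell: 211.7955

1. box [0,99]×[0,11]: [(0, 0) (99, 0) (99, 11) (0, 11)]
2. ⊥bis P3·P0 via (61.495,4.635): [(61.3132, 0) (99, 0) (99, 11) (61.7447, 11)]  |A|=412.1818
3. ⊥bis P3·P1 via (48.04,3.24): [(61.3132, 0) (99, 0) (99, 11) (61.7447, 11)]  |A|=412.1818
4. ⊥bis P3·P2 via (79.67,5.05): [(78.8187, 0) (99, 0) (99, 11) (80.673, 11)]  |A|=211.7955
5. ⊥bis P3·P4 via (46.015,6.13): [(78.8187, 0) (99, 0) (99, 11) (80.673, 11)]  |A|=211.7955
6. ⊥bis P3·P5 via (57.625,4.06): [(78.8187, 0) (99, 0) (99, 11) (80.673, 11)]  |A|=211.7955
7. ⊥bis P3·P6 via (51.145,4.855): [(78.8187, 0) (99, 0) (99, 11) (80.673, 11)]  |A|=211.7955
8. ⊥bis P3·P7 via (46.375,5.235): [(78.8187, 0) (99, 0) (99, 11) (80.673, 11)]  |A|=211.7955
9. canonical 4-gon: [(78.8187, 0) (99, 0) (99, 11) (80.673, 11)]
10. shoelace: 211.7955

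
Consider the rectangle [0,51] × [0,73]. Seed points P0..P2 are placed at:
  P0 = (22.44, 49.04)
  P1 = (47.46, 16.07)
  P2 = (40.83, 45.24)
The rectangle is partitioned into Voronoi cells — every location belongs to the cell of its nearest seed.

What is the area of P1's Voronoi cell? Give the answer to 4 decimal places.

1. box [0,51]×[0,73]: [(0, 0) (51, 0) (51, 73) (0, 73)]
2. ⊥bis P1·P0 via (34.95,32.555): [(0, 6.0324) (0, 0) (51, 0) (51, 44.7349)]  |A|=1294.5668
3. ⊥bis P1·P2 via (44.145,30.655): [(27.4443, 26.8591) (0, 6.0324) (0, 0) (51, 0) (51, 32.2131)]  |A|=1147.0864
4. canonical 5-gon: [(27.4443, 26.8591) (0, 6.0324) (0, 0) (51, 0) (51, 32.2131)]
5. shoelace: 1147.0864

Area of P1's cell: 1147.0864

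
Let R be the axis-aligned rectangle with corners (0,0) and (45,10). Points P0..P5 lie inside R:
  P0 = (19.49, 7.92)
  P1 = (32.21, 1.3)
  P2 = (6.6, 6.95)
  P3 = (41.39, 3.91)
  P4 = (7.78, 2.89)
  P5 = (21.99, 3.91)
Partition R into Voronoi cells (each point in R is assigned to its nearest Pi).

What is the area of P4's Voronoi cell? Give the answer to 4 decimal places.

1. box [0,45]×[0,10]: [(0, 0) (45, 0) (45, 10) (0, 10)]
2. ⊥bis P4·P0 via (13.635,5.405): [(0, 0) (15.9567, 0) (11.6612, 10) (0, 10)]  |A|=138.0897
3. ⊥bis P4·P1 via (19.995,2.095): [(0, 0) (15.9567, 0) (11.6612, 10) (0, 10)]  |A|=138.0897
4. ⊥bis P4·P2 via (7.19,4.92): [(0, 2.8303) (0, 0) (15.9567, 0) (13.1049, 6.6391)]  |A|=71.5145
5. ⊥bis P4·P3 via (24.585,3.4): [(0, 2.8303) (0, 0) (15.9567, 0) (13.1049, 6.6391)]  |A|=71.5145
6. ⊥bis P4·P5 via (14.885,3.4): [(0, 2.8303) (0, 0) (15.1291, 0) (14.963, 2.3134) (13.1049, 6.6391)]  |A|=70.5572
7. canonical 5-gon: [(0, 2.8303) (0, 0) (15.1291, 0) (14.963, 2.3134) (13.1049, 6.6391)]
8. shoelace: 70.5572

Area of P4's cell: 70.5572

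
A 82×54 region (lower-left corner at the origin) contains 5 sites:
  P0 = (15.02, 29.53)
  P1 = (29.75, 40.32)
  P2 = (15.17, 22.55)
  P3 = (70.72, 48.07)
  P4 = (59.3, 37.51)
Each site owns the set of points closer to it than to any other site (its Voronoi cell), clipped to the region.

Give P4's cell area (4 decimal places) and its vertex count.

1. box [0,82]×[0,54]: [(0, 0) (82, 0) (82, 54) (0, 54)]
2. ⊥bis P4·P0 via (37.16,33.52): [(43.2009, 0) (82, 0) (82, 54) (33.4692, 54)]  |A|=2357.9093
3. ⊥bis P4·P1 via (44.525,38.915): [(41.6453, 8.6318) (43.2009, 0) (82, 0) (82, 54) (45.9595, 54)]  |A|=2074.5775
4. ⊥bis P4·P2 via (37.235,30.03): [(42.2682, 15.1827) (47.4151, 0) (82, 0) (82, 54) (45.9595, 54)]  |A|=2034.8018
5. ⊥bis P4·P3 via (65.01,42.79): [(42.2682, 15.1827) (47.4151, 0) (82, 0) (82, 24.4163) (54.6442, 54) (45.9595, 54)]  |A|=1630.1594
6. canonical 6-gon: [(42.2682, 15.1827) (47.4151, 0) (82, 0) (82, 24.4163) (54.6442, 54) (45.9595, 54)]
7. shoelace: 1630.1594

Area of P4's cell: 1630.1594 (6 vertices)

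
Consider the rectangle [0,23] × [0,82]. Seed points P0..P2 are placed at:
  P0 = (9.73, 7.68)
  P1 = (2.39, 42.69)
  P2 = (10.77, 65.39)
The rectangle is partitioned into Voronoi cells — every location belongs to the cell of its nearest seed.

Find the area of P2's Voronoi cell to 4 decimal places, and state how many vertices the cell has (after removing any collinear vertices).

Area of P2's cell: 684.8545 (4 vertices)

1. box [0,23]×[0,82]: [(0, 0) (23, 0) (23, 82) (0, 82)]
2. ⊥bis P2·P0 via (10.25,36.535): [(0, 36.7197) (23, 36.3052) (23, 82) (0, 82)]  |A|=1046.2131
3. ⊥bis P2·P1 via (6.58,54.04): [(0, 56.4691) (23, 47.9783) (23, 82) (0, 82)]  |A|=684.8545
4. canonical 4-gon: [(0, 56.4691) (23, 47.9783) (23, 82) (0, 82)]
5. shoelace: 684.8545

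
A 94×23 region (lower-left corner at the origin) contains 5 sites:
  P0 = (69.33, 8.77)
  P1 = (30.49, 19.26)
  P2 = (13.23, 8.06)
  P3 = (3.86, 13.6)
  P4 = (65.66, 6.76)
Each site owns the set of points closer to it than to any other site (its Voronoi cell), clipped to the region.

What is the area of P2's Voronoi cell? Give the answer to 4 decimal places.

Area of P2's cell: 329.3712

1. box [0,94]×[0,23]: [(0, 0) (94, 0) (94, 23) (0, 23)]
2. ⊥bis P2·P0 via (41.28,8.415): [(0, 0) (41.3865, 0) (41.0954, 23) (0, 23)]  |A|=948.542
3. ⊥bis P2·P1 via (21.86,13.66): [(0, 0) (30.724, 0) (15.7993, 23) (0, 23)]  |A|=535.0173
4. ⊥bis P2·P3 via (8.545,10.83): [(2.1418, 0) (30.724, 0) (15.7993, 23) (15.7405, 23)]  |A|=329.3712
5. ⊥bis P2·P4 via (39.445,7.41): [(2.1418, 0) (30.724, 0) (15.7993, 23) (15.7405, 23)]  |A|=329.3712
6. canonical 4-gon: [(2.1418, 0) (30.724, 0) (15.7993, 23) (15.7405, 23)]
7. shoelace: 329.3712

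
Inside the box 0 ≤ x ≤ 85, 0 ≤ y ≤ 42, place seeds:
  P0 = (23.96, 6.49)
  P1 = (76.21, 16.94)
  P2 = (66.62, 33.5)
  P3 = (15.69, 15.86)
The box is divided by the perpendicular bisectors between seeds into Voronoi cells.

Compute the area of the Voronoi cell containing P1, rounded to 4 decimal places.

Area of P1's cell: 788.6513

1. box [0,85]×[0,42]: [(0, 0) (85, 0) (85, 42) (0, 42)]
2. ⊥bis P1·P0 via (50.085,11.715): [(52.428, 0) (85, 0) (85, 42) (44.028, 42)]  |A|=1544.424
3. ⊥bis P1·P2 via (71.415,25.22): [(49.8784, 12.748) (52.428, 0) (85, 0) (85, 33.0872)]  |A|=788.6513
4. ⊥bis P1·P3 via (45.95,16.4): [(49.8784, 12.748) (52.428, 0) (85, 0) (85, 33.0872)]  |A|=788.6513
5. canonical 4-gon: [(49.8784, 12.748) (52.428, 0) (85, 0) (85, 33.0872)]
6. shoelace: 788.6513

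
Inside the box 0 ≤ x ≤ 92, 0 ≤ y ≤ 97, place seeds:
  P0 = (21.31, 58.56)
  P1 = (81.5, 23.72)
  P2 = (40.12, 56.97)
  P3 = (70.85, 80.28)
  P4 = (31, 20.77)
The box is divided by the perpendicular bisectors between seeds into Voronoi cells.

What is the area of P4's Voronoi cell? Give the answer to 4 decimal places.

Area of P4's cell: 2084.8983

1. box [0,92]×[0,97]: [(0, 0) (92, 0) (92, 97) (0, 97)]
2. ⊥bis P4·P0 via (26.155,39.665): [(0, 32.9584) (0, 0) (92, 0) (92, 56.5488)]  |A|=4117.3308
3. ⊥bis P4·P1 via (56.25,22.245): [(54.8033, 47.0109) (0, 32.9584) (0, 0) (57.5495, 0)]  |A|=2255.8407
4. ⊥bis P4·P2 via (35.56,38.87): [(55.5734, 33.828) (29.2521, 40.4592) (0, 32.9584) (0, 0) (57.5495, 0)]  |A|=2084.8983
5. ⊥bis P4·P3 via (50.925,50.525): [(55.5734, 33.828) (29.2521, 40.4592) (0, 32.9584) (0, 0) (57.5495, 0)]  |A|=2084.8983
6. canonical 5-gon: [(55.5734, 33.828) (29.2521, 40.4592) (0, 32.9584) (0, 0) (57.5495, 0)]
7. shoelace: 2084.8983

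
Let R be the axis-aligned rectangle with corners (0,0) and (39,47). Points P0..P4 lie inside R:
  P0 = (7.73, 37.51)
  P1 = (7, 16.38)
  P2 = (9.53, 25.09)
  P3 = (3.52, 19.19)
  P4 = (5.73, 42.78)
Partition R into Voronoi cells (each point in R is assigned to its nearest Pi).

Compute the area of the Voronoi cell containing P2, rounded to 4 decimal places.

Area of P2's cell: 578.8216

1. box [0,39]×[0,47]: [(0, 0) (39, 0) (39, 47) (0, 47)]
2. ⊥bis P2·P0 via (8.63,31.3): [(0, 30.0493) (0, 0) (39, 0) (39, 35.7014)]  |A|=1282.1391
3. ⊥bis P2·P1 via (8.265,20.735): [(0, 30.0493) (0, 23.1357) (39, 11.8074) (39, 35.7014)]  |A|=600.7482
4. ⊥bis P2·P3 via (6.525,22.14): [(0, 30.0493) (0, 28.7867) (7.7604, 20.8816) (39, 11.8074) (39, 35.7014)]  |A|=578.8216
5. ⊥bis P2·P4 via (7.63,33.935): [(0, 30.0493) (0, 28.7867) (7.7604, 20.8816) (39, 11.8074) (39, 35.7014)]  |A|=578.8216
6. canonical 5-gon: [(0, 30.0493) (0, 28.7867) (7.7604, 20.8816) (39, 11.8074) (39, 35.7014)]
7. shoelace: 578.8216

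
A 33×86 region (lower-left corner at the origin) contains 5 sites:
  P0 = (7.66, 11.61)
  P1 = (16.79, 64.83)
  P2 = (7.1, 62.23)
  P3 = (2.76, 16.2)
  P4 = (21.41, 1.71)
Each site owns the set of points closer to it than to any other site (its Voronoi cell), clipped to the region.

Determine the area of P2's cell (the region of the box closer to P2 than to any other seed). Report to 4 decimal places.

1. box [0,33]×[0,86]: [(0, 0) (33, 0) (33, 86) (0, 86)]
2. ⊥bis P2·P0 via (7.38,36.92): [(0, 36.8384) (33, 37.2034) (33, 86) (0, 86)]  |A|=1616.3105
3. ⊥bis P2·P1 via (11.945,63.53): [(0, 36.8384) (19.0503, 37.0491) (5.9159, 86) (0, 86)]  |A|=613.0662
4. ⊥bis P2·P3 via (4.93,39.215): [(0, 39.6798) (18.8206, 37.9053) (5.9159, 86) (0, 86)]  |A|=578.1474
5. ⊥bis P2·P4 via (14.255,31.97): [(0, 39.6798) (18.8206, 37.9053) (5.9159, 86) (0, 86)]  |A|=578.1474
6. canonical 4-gon: [(0, 39.6798) (18.8206, 37.9053) (5.9159, 86) (0, 86)]
7. shoelace: 578.1474

Area of P2's cell: 578.1474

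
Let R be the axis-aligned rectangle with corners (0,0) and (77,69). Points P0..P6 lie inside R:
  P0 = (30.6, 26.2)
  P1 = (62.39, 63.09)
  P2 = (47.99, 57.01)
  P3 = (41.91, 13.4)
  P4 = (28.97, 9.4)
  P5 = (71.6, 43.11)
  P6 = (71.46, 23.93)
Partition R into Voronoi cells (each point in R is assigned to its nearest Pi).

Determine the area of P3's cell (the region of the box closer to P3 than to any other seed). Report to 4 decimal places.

Area of P3's cell: 604.0182

1. box [0,77]×[0,69]: [(0, 0) (77, 0) (77, 69) (0, 69)]
2. ⊥bis P3·P0 via (36.255,19.8): [(13.8465, 0) (77, 0) (77, 55.802)]  |A|=1762.0463
3. ⊥bis P3·P1 via (52.15,38.245): [(55.5459, 36.8453) (13.8465, 0) (77, 0) (77, 28.0029)]  |A|=1463.8446
4. ⊥bis P3·P2 via (44.95,35.205): [(66.9767, 32.1341) (52.4985, 34.1526) (13.8465, 0) (77, 0) (77, 28.0029)]  |A|=1441.2758
5. ⊥bis P3·P4 via (35.44,11.4): [(66.9767, 32.1341) (52.4985, 34.1526) (33.5753, 17.4322) (38.964, 0) (77, 0) (77, 28.0029)]  |A|=1222.349
6. ⊥bis P3·P5 via (56.755,28.255): [(51.6254, 33.3812) (33.5753, 17.4322) (38.964, 0) (77, 0) (77, 8.0236)]  |A|=936.9401
7. ⊥bis P3·P6 via (56.685,18.665): [(51.4851, 33.2572) (33.5753, 17.4322) (38.964, 0) (63.3362, 0)]  |A|=604.0182
8. canonical 4-gon: [(51.4851, 33.2572) (33.5753, 17.4322) (38.964, 0) (63.3362, 0)]
9. shoelace: 604.0182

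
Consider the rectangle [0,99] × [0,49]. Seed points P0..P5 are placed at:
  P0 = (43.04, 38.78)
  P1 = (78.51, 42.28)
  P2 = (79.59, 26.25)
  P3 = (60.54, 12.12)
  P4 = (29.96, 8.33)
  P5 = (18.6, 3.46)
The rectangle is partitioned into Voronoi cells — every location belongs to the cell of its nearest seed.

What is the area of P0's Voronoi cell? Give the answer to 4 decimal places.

1. box [0,99]×[0,49]: [(0, 0) (99, 0) (99, 49) (0, 49)]
2. ⊥bis P0·P1 via (60.775,40.53): [(0, 0) (64.7743, 0) (59.9392, 49) (0, 49)]  |A|=3055.4812
3. ⊥bis P0·P2 via (61.315,32.515): [(0, 0) (50.1683, 0) (61.5098, 33.0833) (59.9392, 49) (0, 49)]  |A|=2813.8738
4. ⊥bis P0·P3 via (51.79,25.45): [(0, 0) (13.0187, 0) (60.9555, 31.4664) (61.5098, 33.0833) (59.9392, 49) (0, 49)]  |A|=2229.3934
5. ⊥bis P0·P4 via (36.5,23.555): [(0, 39.2338) (43.997, 20.3346) (60.9555, 31.4664) (61.5098, 33.0833) (59.9392, 49) (0, 49)]  |A|=1233.9419
6. ⊥bis P0·P5 via (30.82,21.12): [(0, 42.4462) (12.2421, 33.9751) (43.997, 20.3346) (60.9555, 31.4664) (61.5098, 33.0833) (59.9392, 49) (0, 49)]  |A|=1214.2789
7. canonical 7-gon: [(0, 42.4462) (12.2421, 33.9751) (43.997, 20.3346) (60.9555, 31.4664) (61.5098, 33.0833) (59.9392, 49) (0, 49)]
8. shoelace: 1214.2789

Area of P0's cell: 1214.2789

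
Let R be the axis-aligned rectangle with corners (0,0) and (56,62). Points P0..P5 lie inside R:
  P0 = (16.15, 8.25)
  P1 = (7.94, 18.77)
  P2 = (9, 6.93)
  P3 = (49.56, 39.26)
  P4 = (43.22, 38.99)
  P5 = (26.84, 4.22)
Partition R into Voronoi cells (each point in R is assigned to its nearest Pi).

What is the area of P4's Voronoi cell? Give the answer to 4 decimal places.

Area of P4's cell: 1161.2894

1. box [0,56]×[0,62]: [(0, 0) (56, 0) (56, 62) (0, 62)]
2. ⊥bis P4·P0 via (29.685,23.62): [(0, 49.761) (56, 0.4467) (56, 62) (0, 62)]  |A|=2066.1855
3. ⊥bis P4·P1 via (25.58,28.88): [(27.4836, 25.5586) (56, 0.4467) (56, 62) (6.598, 62)]  |A|=1777.7794
4. ⊥bis P4·P2 via (26.11,22.96): [(27.4836, 25.5586) (56, 0.4467) (56, 62) (6.598, 62)]  |A|=1777.7794
5. ⊥bis P4·P3 via (46.39,39.125): [(27.4836, 25.5586) (47.7269, 7.7321) (45.4158, 62) (6.598, 62)]  |A|=1235.9713
6. ⊥bis P4·P5 via (35.03,21.605): [(27.4836, 25.5586) (28.4567, 24.7017) (47.384, 15.7851) (45.4158, 62) (6.598, 62)]  |A|=1161.2894
7. canonical 5-gon: [(27.4836, 25.5586) (28.4567, 24.7017) (47.384, 15.7851) (45.4158, 62) (6.598, 62)]
8. shoelace: 1161.2894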